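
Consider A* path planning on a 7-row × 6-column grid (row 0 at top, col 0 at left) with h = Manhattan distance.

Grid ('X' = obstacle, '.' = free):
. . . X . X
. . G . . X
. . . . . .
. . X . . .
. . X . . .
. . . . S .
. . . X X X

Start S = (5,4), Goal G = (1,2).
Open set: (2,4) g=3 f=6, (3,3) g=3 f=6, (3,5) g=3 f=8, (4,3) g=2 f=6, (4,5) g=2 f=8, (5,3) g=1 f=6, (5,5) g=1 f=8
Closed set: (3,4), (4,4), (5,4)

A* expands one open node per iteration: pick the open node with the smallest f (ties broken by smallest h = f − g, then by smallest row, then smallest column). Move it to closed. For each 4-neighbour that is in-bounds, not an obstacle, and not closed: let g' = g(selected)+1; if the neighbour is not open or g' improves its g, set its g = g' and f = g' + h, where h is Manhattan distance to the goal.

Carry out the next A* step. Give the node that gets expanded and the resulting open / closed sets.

expanded=(2,4); open=[(1,4) g=4 f=6, (2,3) g=4 f=6, (2,5) g=4 f=8, (3,3) g=3 f=6, (3,5) g=3 f=8, (4,3) g=2 f=6, (4,5) g=2 f=8, (5,3) g=1 f=6, (5,5) g=1 f=8]; closed=[(2,4), (3,4), (4,4), (5,4)]

step 1: expand (2,4) (f=6, h=3) → closed; open now [(1,4) g=4 f=6, (2,3) g=4 f=6, (2,5) g=4 f=8, (3,3) g=3 f=6, (3,5) g=3 f=8, (4,3) g=2 f=6, (4,5) g=2 f=8, (5,3) g=1 f=6, (5,5) g=1 f=8]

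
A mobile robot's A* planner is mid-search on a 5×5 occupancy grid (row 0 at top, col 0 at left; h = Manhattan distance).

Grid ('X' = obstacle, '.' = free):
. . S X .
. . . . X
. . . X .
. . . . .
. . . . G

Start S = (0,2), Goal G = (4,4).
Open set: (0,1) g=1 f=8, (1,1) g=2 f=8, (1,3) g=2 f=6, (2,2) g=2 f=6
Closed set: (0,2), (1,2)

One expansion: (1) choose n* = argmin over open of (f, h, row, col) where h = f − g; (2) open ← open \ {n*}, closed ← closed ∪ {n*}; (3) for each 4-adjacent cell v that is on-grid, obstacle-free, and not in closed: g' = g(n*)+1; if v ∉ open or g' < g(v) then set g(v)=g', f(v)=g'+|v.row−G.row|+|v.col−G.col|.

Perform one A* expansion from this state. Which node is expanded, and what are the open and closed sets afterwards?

step 1: expand (1,3) (f=6, h=4) → closed; open now [(0,1) g=1 f=8, (1,1) g=2 f=8, (2,2) g=2 f=6]

expanded=(1,3); open=[(0,1) g=1 f=8, (1,1) g=2 f=8, (2,2) g=2 f=6]; closed=[(0,2), (1,2), (1,3)]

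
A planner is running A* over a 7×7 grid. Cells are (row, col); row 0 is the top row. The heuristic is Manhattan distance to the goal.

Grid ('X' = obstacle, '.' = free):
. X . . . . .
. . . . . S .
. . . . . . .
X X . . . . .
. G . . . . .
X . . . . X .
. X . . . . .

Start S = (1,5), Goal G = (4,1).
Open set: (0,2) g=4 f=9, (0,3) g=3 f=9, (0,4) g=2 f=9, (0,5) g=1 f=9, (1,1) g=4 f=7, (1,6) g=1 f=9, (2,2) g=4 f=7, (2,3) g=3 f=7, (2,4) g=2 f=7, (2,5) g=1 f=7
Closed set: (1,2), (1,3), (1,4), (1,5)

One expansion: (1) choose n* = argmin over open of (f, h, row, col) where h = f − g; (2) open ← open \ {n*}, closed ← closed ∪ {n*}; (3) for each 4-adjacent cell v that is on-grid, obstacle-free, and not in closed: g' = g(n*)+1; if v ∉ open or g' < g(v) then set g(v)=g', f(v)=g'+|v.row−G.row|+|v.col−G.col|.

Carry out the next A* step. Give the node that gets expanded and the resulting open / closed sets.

step 1: expand (1,1) (f=7, h=3) → closed; open now [(0,2) g=4 f=9, (0,3) g=3 f=9, (0,4) g=2 f=9, (0,5) g=1 f=9, (1,0) g=5 f=9, (1,6) g=1 f=9, (2,1) g=5 f=7, (2,2) g=4 f=7, (2,3) g=3 f=7, (2,4) g=2 f=7, (2,5) g=1 f=7]

expanded=(1,1); open=[(0,2) g=4 f=9, (0,3) g=3 f=9, (0,4) g=2 f=9, (0,5) g=1 f=9, (1,0) g=5 f=9, (1,6) g=1 f=9, (2,1) g=5 f=7, (2,2) g=4 f=7, (2,3) g=3 f=7, (2,4) g=2 f=7, (2,5) g=1 f=7]; closed=[(1,1), (1,2), (1,3), (1,4), (1,5)]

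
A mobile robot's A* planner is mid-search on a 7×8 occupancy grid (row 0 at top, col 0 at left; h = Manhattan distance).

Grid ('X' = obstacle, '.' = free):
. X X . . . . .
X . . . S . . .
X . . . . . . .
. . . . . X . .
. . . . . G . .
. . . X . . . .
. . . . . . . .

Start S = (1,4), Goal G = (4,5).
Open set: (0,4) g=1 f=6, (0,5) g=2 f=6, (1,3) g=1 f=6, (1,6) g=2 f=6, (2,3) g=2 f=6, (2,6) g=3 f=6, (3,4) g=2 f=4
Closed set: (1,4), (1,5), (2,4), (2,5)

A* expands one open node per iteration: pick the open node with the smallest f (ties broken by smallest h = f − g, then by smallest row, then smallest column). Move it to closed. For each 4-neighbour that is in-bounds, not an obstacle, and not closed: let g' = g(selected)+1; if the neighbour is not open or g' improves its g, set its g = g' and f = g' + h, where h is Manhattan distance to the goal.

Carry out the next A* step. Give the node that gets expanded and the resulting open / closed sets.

step 1: expand (3,4) (f=4, h=2) → closed; open now [(0,4) g=1 f=6, (0,5) g=2 f=6, (1,3) g=1 f=6, (1,6) g=2 f=6, (2,3) g=2 f=6, (2,6) g=3 f=6, (3,3) g=3 f=6, (4,4) g=3 f=4]

expanded=(3,4); open=[(0,4) g=1 f=6, (0,5) g=2 f=6, (1,3) g=1 f=6, (1,6) g=2 f=6, (2,3) g=2 f=6, (2,6) g=3 f=6, (3,3) g=3 f=6, (4,4) g=3 f=4]; closed=[(1,4), (1,5), (2,4), (2,5), (3,4)]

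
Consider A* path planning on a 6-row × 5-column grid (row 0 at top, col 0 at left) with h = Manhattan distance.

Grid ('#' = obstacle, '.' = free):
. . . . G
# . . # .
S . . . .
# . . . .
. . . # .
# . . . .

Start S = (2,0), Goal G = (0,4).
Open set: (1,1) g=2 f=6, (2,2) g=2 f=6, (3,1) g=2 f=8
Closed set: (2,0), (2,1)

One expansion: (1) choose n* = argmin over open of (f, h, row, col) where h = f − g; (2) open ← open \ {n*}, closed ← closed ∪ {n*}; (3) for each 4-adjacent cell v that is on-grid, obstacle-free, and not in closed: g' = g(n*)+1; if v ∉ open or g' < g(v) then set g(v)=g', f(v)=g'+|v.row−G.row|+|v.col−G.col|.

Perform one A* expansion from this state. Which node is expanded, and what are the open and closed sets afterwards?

expanded=(1,1); open=[(0,1) g=3 f=6, (1,2) g=3 f=6, (2,2) g=2 f=6, (3,1) g=2 f=8]; closed=[(1,1), (2,0), (2,1)]

step 1: expand (1,1) (f=6, h=4) → closed; open now [(0,1) g=3 f=6, (1,2) g=3 f=6, (2,2) g=2 f=6, (3,1) g=2 f=8]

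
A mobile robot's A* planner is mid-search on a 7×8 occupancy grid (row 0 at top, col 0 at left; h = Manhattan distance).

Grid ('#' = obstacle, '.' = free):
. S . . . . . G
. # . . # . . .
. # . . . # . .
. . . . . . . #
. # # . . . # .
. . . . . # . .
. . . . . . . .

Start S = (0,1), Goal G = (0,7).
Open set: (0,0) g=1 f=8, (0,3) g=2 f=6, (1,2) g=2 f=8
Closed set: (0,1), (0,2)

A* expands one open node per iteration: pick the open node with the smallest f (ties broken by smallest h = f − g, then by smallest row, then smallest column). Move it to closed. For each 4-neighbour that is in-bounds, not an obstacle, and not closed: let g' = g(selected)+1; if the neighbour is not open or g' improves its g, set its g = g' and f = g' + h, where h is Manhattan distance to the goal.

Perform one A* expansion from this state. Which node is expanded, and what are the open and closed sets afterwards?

expanded=(0,3); open=[(0,0) g=1 f=8, (0,4) g=3 f=6, (1,2) g=2 f=8, (1,3) g=3 f=8]; closed=[(0,1), (0,2), (0,3)]

step 1: expand (0,3) (f=6, h=4) → closed; open now [(0,0) g=1 f=8, (0,4) g=3 f=6, (1,2) g=2 f=8, (1,3) g=3 f=8]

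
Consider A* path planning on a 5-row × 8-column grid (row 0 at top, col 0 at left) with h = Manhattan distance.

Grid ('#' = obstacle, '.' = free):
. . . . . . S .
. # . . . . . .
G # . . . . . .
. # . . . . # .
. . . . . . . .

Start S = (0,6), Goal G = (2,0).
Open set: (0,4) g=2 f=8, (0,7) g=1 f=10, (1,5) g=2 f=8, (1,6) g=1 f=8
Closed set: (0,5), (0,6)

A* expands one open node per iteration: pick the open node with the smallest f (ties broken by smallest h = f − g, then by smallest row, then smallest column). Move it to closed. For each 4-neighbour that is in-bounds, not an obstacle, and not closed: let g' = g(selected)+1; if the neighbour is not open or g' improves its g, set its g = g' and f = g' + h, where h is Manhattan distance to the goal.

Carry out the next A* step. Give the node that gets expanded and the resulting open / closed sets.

step 1: expand (0,4) (f=8, h=6) → closed; open now [(0,3) g=3 f=8, (0,7) g=1 f=10, (1,4) g=3 f=8, (1,5) g=2 f=8, (1,6) g=1 f=8]

expanded=(0,4); open=[(0,3) g=3 f=8, (0,7) g=1 f=10, (1,4) g=3 f=8, (1,5) g=2 f=8, (1,6) g=1 f=8]; closed=[(0,4), (0,5), (0,6)]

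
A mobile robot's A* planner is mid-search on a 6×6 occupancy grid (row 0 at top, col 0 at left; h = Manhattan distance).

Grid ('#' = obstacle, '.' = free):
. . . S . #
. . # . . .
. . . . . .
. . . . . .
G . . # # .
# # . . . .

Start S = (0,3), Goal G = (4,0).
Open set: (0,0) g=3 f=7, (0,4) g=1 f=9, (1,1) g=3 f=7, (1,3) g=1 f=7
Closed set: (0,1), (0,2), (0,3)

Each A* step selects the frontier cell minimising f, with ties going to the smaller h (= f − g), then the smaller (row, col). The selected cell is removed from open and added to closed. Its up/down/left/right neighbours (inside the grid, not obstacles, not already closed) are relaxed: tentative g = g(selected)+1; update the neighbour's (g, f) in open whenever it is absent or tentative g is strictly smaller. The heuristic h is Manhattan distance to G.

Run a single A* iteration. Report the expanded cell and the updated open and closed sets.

step 1: expand (0,0) (f=7, h=4) → closed; open now [(0,4) g=1 f=9, (1,0) g=4 f=7, (1,1) g=3 f=7, (1,3) g=1 f=7]

expanded=(0,0); open=[(0,4) g=1 f=9, (1,0) g=4 f=7, (1,1) g=3 f=7, (1,3) g=1 f=7]; closed=[(0,0), (0,1), (0,2), (0,3)]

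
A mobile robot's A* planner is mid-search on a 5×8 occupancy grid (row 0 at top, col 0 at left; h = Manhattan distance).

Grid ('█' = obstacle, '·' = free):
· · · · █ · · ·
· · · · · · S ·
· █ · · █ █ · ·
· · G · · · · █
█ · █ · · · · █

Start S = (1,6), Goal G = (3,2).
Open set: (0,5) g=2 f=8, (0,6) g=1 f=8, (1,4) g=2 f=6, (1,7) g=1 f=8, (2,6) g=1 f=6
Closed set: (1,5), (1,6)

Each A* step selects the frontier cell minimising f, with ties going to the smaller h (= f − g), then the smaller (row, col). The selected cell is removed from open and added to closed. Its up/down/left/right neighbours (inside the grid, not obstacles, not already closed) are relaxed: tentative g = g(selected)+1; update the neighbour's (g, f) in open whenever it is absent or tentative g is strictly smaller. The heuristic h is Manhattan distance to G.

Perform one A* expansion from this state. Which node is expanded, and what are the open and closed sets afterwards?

step 1: expand (1,4) (f=6, h=4) → closed; open now [(0,5) g=2 f=8, (0,6) g=1 f=8, (1,3) g=3 f=6, (1,7) g=1 f=8, (2,6) g=1 f=6]

expanded=(1,4); open=[(0,5) g=2 f=8, (0,6) g=1 f=8, (1,3) g=3 f=6, (1,7) g=1 f=8, (2,6) g=1 f=6]; closed=[(1,4), (1,5), (1,6)]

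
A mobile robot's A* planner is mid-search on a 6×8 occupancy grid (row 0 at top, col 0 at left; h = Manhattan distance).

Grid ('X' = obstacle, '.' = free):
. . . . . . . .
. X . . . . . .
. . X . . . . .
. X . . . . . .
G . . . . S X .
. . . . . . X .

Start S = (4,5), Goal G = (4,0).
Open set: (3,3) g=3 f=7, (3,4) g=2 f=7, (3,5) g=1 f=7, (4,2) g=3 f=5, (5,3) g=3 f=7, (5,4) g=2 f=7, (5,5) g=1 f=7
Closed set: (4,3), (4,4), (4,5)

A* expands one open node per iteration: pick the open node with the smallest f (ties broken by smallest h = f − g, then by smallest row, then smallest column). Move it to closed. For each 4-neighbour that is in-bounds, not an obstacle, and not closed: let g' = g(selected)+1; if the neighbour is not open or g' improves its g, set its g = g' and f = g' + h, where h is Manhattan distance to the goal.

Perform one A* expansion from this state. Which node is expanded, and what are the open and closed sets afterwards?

step 1: expand (4,2) (f=5, h=2) → closed; open now [(3,2) g=4 f=7, (3,3) g=3 f=7, (3,4) g=2 f=7, (3,5) g=1 f=7, (4,1) g=4 f=5, (5,2) g=4 f=7, (5,3) g=3 f=7, (5,4) g=2 f=7, (5,5) g=1 f=7]

expanded=(4,2); open=[(3,2) g=4 f=7, (3,3) g=3 f=7, (3,4) g=2 f=7, (3,5) g=1 f=7, (4,1) g=4 f=5, (5,2) g=4 f=7, (5,3) g=3 f=7, (5,4) g=2 f=7, (5,5) g=1 f=7]; closed=[(4,2), (4,3), (4,4), (4,5)]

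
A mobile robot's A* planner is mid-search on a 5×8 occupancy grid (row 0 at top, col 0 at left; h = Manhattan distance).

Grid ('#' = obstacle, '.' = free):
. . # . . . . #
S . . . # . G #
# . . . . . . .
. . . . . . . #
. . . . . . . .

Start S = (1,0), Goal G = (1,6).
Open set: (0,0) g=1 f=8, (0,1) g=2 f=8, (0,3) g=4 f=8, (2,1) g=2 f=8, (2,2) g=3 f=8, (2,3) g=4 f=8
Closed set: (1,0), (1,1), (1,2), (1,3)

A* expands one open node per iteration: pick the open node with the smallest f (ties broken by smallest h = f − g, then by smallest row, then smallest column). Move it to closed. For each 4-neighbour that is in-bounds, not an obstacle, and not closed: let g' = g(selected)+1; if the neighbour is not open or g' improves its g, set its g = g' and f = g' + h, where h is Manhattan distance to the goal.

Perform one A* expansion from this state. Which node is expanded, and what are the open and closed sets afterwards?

step 1: expand (0,3) (f=8, h=4) → closed; open now [(0,0) g=1 f=8, (0,1) g=2 f=8, (0,4) g=5 f=8, (2,1) g=2 f=8, (2,2) g=3 f=8, (2,3) g=4 f=8]

expanded=(0,3); open=[(0,0) g=1 f=8, (0,1) g=2 f=8, (0,4) g=5 f=8, (2,1) g=2 f=8, (2,2) g=3 f=8, (2,3) g=4 f=8]; closed=[(0,3), (1,0), (1,1), (1,2), (1,3)]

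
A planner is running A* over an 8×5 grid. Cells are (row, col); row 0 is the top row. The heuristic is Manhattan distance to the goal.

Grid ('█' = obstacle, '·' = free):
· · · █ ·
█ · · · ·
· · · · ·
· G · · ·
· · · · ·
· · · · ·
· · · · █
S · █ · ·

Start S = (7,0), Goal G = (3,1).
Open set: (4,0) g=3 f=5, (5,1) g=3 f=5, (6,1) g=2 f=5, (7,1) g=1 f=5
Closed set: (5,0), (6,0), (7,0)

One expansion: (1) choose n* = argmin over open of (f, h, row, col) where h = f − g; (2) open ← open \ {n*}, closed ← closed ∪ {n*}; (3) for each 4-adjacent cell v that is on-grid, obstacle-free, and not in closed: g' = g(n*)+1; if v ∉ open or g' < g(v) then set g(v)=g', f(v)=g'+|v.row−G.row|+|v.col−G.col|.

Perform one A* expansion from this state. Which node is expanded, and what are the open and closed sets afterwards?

expanded=(4,0); open=[(3,0) g=4 f=5, (4,1) g=4 f=5, (5,1) g=3 f=5, (6,1) g=2 f=5, (7,1) g=1 f=5]; closed=[(4,0), (5,0), (6,0), (7,0)]

step 1: expand (4,0) (f=5, h=2) → closed; open now [(3,0) g=4 f=5, (4,1) g=4 f=5, (5,1) g=3 f=5, (6,1) g=2 f=5, (7,1) g=1 f=5]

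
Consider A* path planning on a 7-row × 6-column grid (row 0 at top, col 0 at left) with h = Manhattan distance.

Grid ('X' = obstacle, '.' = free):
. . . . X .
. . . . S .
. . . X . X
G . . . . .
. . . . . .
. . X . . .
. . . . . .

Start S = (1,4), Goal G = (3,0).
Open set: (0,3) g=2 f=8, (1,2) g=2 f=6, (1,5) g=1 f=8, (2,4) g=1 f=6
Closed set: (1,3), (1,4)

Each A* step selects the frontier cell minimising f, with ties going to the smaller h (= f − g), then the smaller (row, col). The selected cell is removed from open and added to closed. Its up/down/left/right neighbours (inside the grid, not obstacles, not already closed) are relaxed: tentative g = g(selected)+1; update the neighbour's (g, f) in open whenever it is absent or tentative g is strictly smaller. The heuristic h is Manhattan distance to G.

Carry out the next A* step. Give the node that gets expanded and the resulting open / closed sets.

step 1: expand (1,2) (f=6, h=4) → closed; open now [(0,2) g=3 f=8, (0,3) g=2 f=8, (1,1) g=3 f=6, (1,5) g=1 f=8, (2,2) g=3 f=6, (2,4) g=1 f=6]

expanded=(1,2); open=[(0,2) g=3 f=8, (0,3) g=2 f=8, (1,1) g=3 f=6, (1,5) g=1 f=8, (2,2) g=3 f=6, (2,4) g=1 f=6]; closed=[(1,2), (1,3), (1,4)]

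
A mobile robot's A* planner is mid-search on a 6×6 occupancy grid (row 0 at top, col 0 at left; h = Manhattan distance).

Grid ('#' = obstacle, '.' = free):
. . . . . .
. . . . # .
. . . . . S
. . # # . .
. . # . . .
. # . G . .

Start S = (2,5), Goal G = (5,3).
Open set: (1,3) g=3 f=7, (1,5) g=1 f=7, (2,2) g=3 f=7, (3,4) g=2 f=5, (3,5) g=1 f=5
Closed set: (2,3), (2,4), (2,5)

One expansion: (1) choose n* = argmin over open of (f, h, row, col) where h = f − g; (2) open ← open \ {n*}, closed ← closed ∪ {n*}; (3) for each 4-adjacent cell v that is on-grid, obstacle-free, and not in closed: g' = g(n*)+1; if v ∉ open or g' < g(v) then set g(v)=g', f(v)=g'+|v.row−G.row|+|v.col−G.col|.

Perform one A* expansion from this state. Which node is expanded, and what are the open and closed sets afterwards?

expanded=(3,4); open=[(1,3) g=3 f=7, (1,5) g=1 f=7, (2,2) g=3 f=7, (3,5) g=1 f=5, (4,4) g=3 f=5]; closed=[(2,3), (2,4), (2,5), (3,4)]

step 1: expand (3,4) (f=5, h=3) → closed; open now [(1,3) g=3 f=7, (1,5) g=1 f=7, (2,2) g=3 f=7, (3,5) g=1 f=5, (4,4) g=3 f=5]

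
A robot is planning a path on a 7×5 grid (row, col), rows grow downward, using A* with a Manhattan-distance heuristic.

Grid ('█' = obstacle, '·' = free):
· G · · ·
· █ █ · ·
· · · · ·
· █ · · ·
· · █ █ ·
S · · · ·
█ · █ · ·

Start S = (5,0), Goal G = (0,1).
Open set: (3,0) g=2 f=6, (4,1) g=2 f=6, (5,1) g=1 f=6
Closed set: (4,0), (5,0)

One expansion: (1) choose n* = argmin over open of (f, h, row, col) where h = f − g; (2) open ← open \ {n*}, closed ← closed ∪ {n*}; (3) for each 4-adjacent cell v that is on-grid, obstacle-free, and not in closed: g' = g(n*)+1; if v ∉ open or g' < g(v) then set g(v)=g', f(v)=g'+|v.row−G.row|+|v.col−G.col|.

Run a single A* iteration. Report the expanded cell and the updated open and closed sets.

step 1: expand (3,0) (f=6, h=4) → closed; open now [(2,0) g=3 f=6, (4,1) g=2 f=6, (5,1) g=1 f=6]

expanded=(3,0); open=[(2,0) g=3 f=6, (4,1) g=2 f=6, (5,1) g=1 f=6]; closed=[(3,0), (4,0), (5,0)]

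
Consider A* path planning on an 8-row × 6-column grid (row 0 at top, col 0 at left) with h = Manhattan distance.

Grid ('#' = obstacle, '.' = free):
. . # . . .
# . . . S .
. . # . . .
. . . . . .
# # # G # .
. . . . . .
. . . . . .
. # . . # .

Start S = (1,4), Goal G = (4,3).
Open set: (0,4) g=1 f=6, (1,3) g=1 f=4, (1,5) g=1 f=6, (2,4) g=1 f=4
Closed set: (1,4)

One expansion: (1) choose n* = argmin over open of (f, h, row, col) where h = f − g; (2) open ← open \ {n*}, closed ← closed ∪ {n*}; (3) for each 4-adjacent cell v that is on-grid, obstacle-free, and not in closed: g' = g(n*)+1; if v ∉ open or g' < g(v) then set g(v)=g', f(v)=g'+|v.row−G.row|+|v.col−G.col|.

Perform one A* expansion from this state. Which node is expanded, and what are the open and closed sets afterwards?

expanded=(1,3); open=[(0,3) g=2 f=6, (0,4) g=1 f=6, (1,2) g=2 f=6, (1,5) g=1 f=6, (2,3) g=2 f=4, (2,4) g=1 f=4]; closed=[(1,3), (1,4)]

step 1: expand (1,3) (f=4, h=3) → closed; open now [(0,3) g=2 f=6, (0,4) g=1 f=6, (1,2) g=2 f=6, (1,5) g=1 f=6, (2,3) g=2 f=4, (2,4) g=1 f=4]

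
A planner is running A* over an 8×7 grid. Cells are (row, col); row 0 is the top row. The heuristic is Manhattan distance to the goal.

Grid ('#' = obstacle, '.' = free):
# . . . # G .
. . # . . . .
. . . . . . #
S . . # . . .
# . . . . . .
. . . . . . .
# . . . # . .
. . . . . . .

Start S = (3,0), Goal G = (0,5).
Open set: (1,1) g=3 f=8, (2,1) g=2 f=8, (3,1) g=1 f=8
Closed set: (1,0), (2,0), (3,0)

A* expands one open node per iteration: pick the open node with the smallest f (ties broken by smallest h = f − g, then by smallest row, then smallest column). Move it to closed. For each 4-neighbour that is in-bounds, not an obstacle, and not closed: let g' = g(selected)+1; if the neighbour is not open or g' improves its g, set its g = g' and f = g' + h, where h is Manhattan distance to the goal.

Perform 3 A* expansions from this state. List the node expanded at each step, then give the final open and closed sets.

step 1: expand (1,1) (f=8, h=5) → closed; open now [(0,1) g=4 f=8, (2,1) g=2 f=8, (3,1) g=1 f=8]
step 2: expand (0,1) (f=8, h=4) → closed; open now [(0,2) g=5 f=8, (2,1) g=2 f=8, (3,1) g=1 f=8]
step 3: expand (0,2) (f=8, h=3) → closed; open now [(0,3) g=6 f=8, (2,1) g=2 f=8, (3,1) g=1 f=8]

order=[(1,1) → (0,1) → (0,2)]; open=[(0,3) g=6 f=8, (2,1) g=2 f=8, (3,1) g=1 f=8]; closed=[(0,1), (0,2), (1,0), (1,1), (2,0), (3,0)]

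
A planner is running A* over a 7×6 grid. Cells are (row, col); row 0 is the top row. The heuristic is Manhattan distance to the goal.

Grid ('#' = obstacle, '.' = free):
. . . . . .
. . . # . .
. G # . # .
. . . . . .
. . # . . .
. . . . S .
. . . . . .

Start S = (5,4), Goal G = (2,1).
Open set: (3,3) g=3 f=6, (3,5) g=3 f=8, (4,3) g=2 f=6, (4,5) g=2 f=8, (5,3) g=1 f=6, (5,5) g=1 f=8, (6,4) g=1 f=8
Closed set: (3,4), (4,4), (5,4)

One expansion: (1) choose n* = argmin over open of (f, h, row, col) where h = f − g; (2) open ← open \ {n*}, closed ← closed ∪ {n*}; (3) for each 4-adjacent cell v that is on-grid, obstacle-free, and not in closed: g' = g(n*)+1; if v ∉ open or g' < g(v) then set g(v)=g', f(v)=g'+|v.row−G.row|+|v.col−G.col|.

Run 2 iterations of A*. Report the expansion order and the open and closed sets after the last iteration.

order=[(3,3) → (2,3)]; open=[(3,2) g=4 f=6, (3,5) g=3 f=8, (4,3) g=2 f=6, (4,5) g=2 f=8, (5,3) g=1 f=6, (5,5) g=1 f=8, (6,4) g=1 f=8]; closed=[(2,3), (3,3), (3,4), (4,4), (5,4)]

step 1: expand (3,3) (f=6, h=3) → closed; open now [(2,3) g=4 f=6, (3,2) g=4 f=6, (3,5) g=3 f=8, (4,3) g=2 f=6, (4,5) g=2 f=8, (5,3) g=1 f=6, (5,5) g=1 f=8, (6,4) g=1 f=8]
step 2: expand (2,3) (f=6, h=2) → closed; open now [(3,2) g=4 f=6, (3,5) g=3 f=8, (4,3) g=2 f=6, (4,5) g=2 f=8, (5,3) g=1 f=6, (5,5) g=1 f=8, (6,4) g=1 f=8]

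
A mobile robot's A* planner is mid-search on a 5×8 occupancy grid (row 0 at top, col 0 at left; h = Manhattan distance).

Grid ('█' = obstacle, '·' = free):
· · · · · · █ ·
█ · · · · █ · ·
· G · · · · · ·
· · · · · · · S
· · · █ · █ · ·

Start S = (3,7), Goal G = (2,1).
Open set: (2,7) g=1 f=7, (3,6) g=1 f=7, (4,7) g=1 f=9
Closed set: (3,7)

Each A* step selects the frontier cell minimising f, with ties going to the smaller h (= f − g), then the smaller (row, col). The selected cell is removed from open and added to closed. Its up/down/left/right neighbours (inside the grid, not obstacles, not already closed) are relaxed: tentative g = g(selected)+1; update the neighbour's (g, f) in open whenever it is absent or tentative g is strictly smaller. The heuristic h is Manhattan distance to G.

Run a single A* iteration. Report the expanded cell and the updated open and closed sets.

step 1: expand (2,7) (f=7, h=6) → closed; open now [(1,7) g=2 f=9, (2,6) g=2 f=7, (3,6) g=1 f=7, (4,7) g=1 f=9]

expanded=(2,7); open=[(1,7) g=2 f=9, (2,6) g=2 f=7, (3,6) g=1 f=7, (4,7) g=1 f=9]; closed=[(2,7), (3,7)]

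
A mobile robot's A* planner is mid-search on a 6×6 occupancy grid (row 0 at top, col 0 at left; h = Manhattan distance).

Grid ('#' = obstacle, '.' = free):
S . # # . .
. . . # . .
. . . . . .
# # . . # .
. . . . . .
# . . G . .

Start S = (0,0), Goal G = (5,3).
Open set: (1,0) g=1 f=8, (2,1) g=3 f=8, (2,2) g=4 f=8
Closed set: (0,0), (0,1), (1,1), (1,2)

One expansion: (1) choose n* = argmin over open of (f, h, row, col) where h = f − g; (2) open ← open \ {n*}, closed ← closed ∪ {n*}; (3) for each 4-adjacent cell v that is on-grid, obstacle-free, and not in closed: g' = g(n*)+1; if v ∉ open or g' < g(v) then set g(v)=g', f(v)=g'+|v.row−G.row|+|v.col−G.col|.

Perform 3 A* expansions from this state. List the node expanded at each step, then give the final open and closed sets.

step 1: expand (2,2) (f=8, h=4) → closed; open now [(1,0) g=1 f=8, (2,1) g=3 f=8, (2,3) g=5 f=8, (3,2) g=5 f=8]
step 2: expand (2,3) (f=8, h=3) → closed; open now [(1,0) g=1 f=8, (2,1) g=3 f=8, (2,4) g=6 f=10, (3,2) g=5 f=8, (3,3) g=6 f=8]
step 3: expand (3,3) (f=8, h=2) → closed; open now [(1,0) g=1 f=8, (2,1) g=3 f=8, (2,4) g=6 f=10, (3,2) g=5 f=8, (4,3) g=7 f=8]

order=[(2,2) → (2,3) → (3,3)]; open=[(1,0) g=1 f=8, (2,1) g=3 f=8, (2,4) g=6 f=10, (3,2) g=5 f=8, (4,3) g=7 f=8]; closed=[(0,0), (0,1), (1,1), (1,2), (2,2), (2,3), (3,3)]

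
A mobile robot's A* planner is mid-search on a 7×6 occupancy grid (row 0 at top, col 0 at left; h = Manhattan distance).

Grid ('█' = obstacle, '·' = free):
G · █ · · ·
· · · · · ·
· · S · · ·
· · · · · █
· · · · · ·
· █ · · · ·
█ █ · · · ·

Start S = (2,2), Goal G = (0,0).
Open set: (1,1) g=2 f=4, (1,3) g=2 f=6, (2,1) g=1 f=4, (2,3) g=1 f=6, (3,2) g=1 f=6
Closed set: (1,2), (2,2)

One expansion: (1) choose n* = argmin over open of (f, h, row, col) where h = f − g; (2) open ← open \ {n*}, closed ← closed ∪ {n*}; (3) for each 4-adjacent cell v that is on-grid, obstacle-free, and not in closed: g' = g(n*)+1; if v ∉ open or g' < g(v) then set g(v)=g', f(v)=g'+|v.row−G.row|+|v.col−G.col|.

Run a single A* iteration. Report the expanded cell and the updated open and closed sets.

expanded=(1,1); open=[(0,1) g=3 f=4, (1,0) g=3 f=4, (1,3) g=2 f=6, (2,1) g=1 f=4, (2,3) g=1 f=6, (3,2) g=1 f=6]; closed=[(1,1), (1,2), (2,2)]

step 1: expand (1,1) (f=4, h=2) → closed; open now [(0,1) g=3 f=4, (1,0) g=3 f=4, (1,3) g=2 f=6, (2,1) g=1 f=4, (2,3) g=1 f=6, (3,2) g=1 f=6]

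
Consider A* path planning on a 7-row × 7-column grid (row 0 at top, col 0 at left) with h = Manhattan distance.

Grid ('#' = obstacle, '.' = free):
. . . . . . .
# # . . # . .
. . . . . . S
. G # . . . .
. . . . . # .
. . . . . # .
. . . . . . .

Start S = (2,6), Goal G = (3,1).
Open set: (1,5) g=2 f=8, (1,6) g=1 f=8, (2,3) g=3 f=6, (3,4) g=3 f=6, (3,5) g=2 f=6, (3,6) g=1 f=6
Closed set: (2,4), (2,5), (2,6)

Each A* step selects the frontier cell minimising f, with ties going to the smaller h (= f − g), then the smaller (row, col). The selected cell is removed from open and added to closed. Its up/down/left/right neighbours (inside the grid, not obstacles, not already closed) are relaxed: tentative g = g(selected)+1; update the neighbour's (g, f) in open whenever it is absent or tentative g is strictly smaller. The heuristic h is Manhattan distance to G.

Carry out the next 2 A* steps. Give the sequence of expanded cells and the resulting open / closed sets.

order=[(2,3) → (2,2)]; open=[(1,2) g=5 f=8, (1,3) g=4 f=8, (1,5) g=2 f=8, (1,6) g=1 f=8, (2,1) g=5 f=6, (3,3) g=4 f=6, (3,4) g=3 f=6, (3,5) g=2 f=6, (3,6) g=1 f=6]; closed=[(2,2), (2,3), (2,4), (2,5), (2,6)]

step 1: expand (2,3) (f=6, h=3) → closed; open now [(1,3) g=4 f=8, (1,5) g=2 f=8, (1,6) g=1 f=8, (2,2) g=4 f=6, (3,3) g=4 f=6, (3,4) g=3 f=6, (3,5) g=2 f=6, (3,6) g=1 f=6]
step 2: expand (2,2) (f=6, h=2) → closed; open now [(1,2) g=5 f=8, (1,3) g=4 f=8, (1,5) g=2 f=8, (1,6) g=1 f=8, (2,1) g=5 f=6, (3,3) g=4 f=6, (3,4) g=3 f=6, (3,5) g=2 f=6, (3,6) g=1 f=6]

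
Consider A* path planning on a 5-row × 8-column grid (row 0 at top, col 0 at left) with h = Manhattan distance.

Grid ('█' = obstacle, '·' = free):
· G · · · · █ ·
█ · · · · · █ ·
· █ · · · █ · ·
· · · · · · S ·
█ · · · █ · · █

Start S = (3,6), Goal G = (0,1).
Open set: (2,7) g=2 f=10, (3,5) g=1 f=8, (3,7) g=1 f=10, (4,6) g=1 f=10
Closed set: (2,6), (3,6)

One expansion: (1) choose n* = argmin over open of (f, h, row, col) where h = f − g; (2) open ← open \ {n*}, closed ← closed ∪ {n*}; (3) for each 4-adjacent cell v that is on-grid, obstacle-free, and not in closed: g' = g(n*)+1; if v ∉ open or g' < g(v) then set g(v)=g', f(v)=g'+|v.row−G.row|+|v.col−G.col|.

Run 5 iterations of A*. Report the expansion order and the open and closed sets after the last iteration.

step 1: expand (3,5) (f=8, h=7) → closed; open now [(2,7) g=2 f=10, (3,4) g=2 f=8, (3,7) g=1 f=10, (4,5) g=2 f=10, (4,6) g=1 f=10]
step 2: expand (3,4) (f=8, h=6) → closed; open now [(2,4) g=3 f=8, (2,7) g=2 f=10, (3,3) g=3 f=8, (3,7) g=1 f=10, (4,5) g=2 f=10, (4,6) g=1 f=10]
step 3: expand (2,4) (f=8, h=5) → closed; open now [(1,4) g=4 f=8, (2,3) g=4 f=8, (2,7) g=2 f=10, (3,3) g=3 f=8, (3,7) g=1 f=10, (4,5) g=2 f=10, (4,6) g=1 f=10]
step 4: expand (1,4) (f=8, h=4) → closed; open now [(0,4) g=5 f=8, (1,3) g=5 f=8, (1,5) g=5 f=10, (2,3) g=4 f=8, (2,7) g=2 f=10, (3,3) g=3 f=8, (3,7) g=1 f=10, (4,5) g=2 f=10, (4,6) g=1 f=10]
step 5: expand (0,4) (f=8, h=3) → closed; open now [(0,3) g=6 f=8, (0,5) g=6 f=10, (1,3) g=5 f=8, (1,5) g=5 f=10, (2,3) g=4 f=8, (2,7) g=2 f=10, (3,3) g=3 f=8, (3,7) g=1 f=10, (4,5) g=2 f=10, (4,6) g=1 f=10]

order=[(3,5) → (3,4) → (2,4) → (1,4) → (0,4)]; open=[(0,3) g=6 f=8, (0,5) g=6 f=10, (1,3) g=5 f=8, (1,5) g=5 f=10, (2,3) g=4 f=8, (2,7) g=2 f=10, (3,3) g=3 f=8, (3,7) g=1 f=10, (4,5) g=2 f=10, (4,6) g=1 f=10]; closed=[(0,4), (1,4), (2,4), (2,6), (3,4), (3,5), (3,6)]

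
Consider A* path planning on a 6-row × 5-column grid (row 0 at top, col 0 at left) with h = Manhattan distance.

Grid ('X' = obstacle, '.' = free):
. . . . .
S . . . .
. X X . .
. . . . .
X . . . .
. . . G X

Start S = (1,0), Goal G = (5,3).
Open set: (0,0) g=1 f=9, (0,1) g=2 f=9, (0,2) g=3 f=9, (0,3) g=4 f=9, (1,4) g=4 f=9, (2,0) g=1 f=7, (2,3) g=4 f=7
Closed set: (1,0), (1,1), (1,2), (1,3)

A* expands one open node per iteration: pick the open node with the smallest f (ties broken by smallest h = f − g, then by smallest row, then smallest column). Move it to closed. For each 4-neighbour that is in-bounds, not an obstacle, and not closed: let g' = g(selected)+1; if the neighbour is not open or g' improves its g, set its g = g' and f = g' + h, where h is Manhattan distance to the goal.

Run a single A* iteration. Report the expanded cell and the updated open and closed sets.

expanded=(2,3); open=[(0,0) g=1 f=9, (0,1) g=2 f=9, (0,2) g=3 f=9, (0,3) g=4 f=9, (1,4) g=4 f=9, (2,0) g=1 f=7, (2,4) g=5 f=9, (3,3) g=5 f=7]; closed=[(1,0), (1,1), (1,2), (1,3), (2,3)]

step 1: expand (2,3) (f=7, h=3) → closed; open now [(0,0) g=1 f=9, (0,1) g=2 f=9, (0,2) g=3 f=9, (0,3) g=4 f=9, (1,4) g=4 f=9, (2,0) g=1 f=7, (2,4) g=5 f=9, (3,3) g=5 f=7]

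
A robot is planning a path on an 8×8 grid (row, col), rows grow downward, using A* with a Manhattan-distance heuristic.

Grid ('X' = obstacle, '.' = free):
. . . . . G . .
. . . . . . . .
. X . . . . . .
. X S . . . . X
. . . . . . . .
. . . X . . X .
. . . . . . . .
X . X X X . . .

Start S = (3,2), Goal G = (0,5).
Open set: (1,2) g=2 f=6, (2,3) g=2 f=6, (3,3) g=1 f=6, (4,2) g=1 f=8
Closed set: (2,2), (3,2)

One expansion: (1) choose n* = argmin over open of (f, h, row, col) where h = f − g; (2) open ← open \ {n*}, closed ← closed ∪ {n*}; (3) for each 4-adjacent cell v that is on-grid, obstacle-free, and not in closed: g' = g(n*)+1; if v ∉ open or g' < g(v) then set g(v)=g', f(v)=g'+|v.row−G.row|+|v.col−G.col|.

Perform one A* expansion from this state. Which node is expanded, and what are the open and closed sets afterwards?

step 1: expand (1,2) (f=6, h=4) → closed; open now [(0,2) g=3 f=6, (1,1) g=3 f=8, (1,3) g=3 f=6, (2,3) g=2 f=6, (3,3) g=1 f=6, (4,2) g=1 f=8]

expanded=(1,2); open=[(0,2) g=3 f=6, (1,1) g=3 f=8, (1,3) g=3 f=6, (2,3) g=2 f=6, (3,3) g=1 f=6, (4,2) g=1 f=8]; closed=[(1,2), (2,2), (3,2)]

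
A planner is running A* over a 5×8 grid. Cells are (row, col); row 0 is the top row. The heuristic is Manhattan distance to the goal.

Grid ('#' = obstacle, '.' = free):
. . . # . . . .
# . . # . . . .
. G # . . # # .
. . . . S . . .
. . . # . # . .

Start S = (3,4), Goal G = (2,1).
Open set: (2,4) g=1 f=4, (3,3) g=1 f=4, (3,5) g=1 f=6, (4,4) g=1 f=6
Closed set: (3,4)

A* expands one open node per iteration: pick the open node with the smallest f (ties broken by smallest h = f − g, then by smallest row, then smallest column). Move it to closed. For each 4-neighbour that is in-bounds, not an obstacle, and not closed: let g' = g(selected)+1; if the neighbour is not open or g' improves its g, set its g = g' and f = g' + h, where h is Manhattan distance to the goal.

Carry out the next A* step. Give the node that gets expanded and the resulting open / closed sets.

expanded=(2,4); open=[(1,4) g=2 f=6, (2,3) g=2 f=4, (3,3) g=1 f=4, (3,5) g=1 f=6, (4,4) g=1 f=6]; closed=[(2,4), (3,4)]

step 1: expand (2,4) (f=4, h=3) → closed; open now [(1,4) g=2 f=6, (2,3) g=2 f=4, (3,3) g=1 f=4, (3,5) g=1 f=6, (4,4) g=1 f=6]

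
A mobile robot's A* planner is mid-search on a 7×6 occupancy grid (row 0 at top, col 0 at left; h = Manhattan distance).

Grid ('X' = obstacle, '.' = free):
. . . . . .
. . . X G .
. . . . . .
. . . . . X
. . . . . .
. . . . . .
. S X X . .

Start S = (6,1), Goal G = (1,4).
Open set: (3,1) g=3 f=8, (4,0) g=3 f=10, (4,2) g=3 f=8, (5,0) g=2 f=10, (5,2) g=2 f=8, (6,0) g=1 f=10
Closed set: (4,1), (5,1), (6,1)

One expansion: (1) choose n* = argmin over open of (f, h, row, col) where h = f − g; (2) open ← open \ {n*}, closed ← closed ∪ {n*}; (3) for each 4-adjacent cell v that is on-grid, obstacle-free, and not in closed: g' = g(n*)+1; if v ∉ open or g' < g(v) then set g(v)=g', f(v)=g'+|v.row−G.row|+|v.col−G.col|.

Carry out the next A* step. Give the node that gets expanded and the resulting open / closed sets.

step 1: expand (3,1) (f=8, h=5) → closed; open now [(2,1) g=4 f=8, (3,0) g=4 f=10, (3,2) g=4 f=8, (4,0) g=3 f=10, (4,2) g=3 f=8, (5,0) g=2 f=10, (5,2) g=2 f=8, (6,0) g=1 f=10]

expanded=(3,1); open=[(2,1) g=4 f=8, (3,0) g=4 f=10, (3,2) g=4 f=8, (4,0) g=3 f=10, (4,2) g=3 f=8, (5,0) g=2 f=10, (5,2) g=2 f=8, (6,0) g=1 f=10]; closed=[(3,1), (4,1), (5,1), (6,1)]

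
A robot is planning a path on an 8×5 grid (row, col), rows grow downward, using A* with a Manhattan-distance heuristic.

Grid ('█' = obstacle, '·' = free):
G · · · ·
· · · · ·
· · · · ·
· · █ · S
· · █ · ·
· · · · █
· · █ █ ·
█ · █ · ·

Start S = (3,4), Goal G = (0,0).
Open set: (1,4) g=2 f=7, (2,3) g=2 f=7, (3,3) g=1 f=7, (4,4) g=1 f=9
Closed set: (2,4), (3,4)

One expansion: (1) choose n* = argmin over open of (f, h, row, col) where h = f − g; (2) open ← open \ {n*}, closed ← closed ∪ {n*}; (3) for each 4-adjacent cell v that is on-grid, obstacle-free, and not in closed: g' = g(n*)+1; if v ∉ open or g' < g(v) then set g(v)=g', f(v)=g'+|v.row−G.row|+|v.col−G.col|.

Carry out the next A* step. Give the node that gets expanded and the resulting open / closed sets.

expanded=(1,4); open=[(0,4) g=3 f=7, (1,3) g=3 f=7, (2,3) g=2 f=7, (3,3) g=1 f=7, (4,4) g=1 f=9]; closed=[(1,4), (2,4), (3,4)]

step 1: expand (1,4) (f=7, h=5) → closed; open now [(0,4) g=3 f=7, (1,3) g=3 f=7, (2,3) g=2 f=7, (3,3) g=1 f=7, (4,4) g=1 f=9]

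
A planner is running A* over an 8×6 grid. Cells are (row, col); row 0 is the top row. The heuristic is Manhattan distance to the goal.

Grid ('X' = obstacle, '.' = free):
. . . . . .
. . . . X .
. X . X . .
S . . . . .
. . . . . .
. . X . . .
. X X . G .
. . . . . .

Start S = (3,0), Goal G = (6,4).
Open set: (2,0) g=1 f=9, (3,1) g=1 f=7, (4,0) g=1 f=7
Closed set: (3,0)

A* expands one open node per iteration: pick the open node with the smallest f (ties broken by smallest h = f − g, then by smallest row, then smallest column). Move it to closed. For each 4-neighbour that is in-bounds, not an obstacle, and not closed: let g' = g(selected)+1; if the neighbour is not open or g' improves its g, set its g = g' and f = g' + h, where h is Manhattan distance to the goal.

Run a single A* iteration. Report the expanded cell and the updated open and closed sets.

expanded=(3,1); open=[(2,0) g=1 f=9, (3,2) g=2 f=7, (4,0) g=1 f=7, (4,1) g=2 f=7]; closed=[(3,0), (3,1)]

step 1: expand (3,1) (f=7, h=6) → closed; open now [(2,0) g=1 f=9, (3,2) g=2 f=7, (4,0) g=1 f=7, (4,1) g=2 f=7]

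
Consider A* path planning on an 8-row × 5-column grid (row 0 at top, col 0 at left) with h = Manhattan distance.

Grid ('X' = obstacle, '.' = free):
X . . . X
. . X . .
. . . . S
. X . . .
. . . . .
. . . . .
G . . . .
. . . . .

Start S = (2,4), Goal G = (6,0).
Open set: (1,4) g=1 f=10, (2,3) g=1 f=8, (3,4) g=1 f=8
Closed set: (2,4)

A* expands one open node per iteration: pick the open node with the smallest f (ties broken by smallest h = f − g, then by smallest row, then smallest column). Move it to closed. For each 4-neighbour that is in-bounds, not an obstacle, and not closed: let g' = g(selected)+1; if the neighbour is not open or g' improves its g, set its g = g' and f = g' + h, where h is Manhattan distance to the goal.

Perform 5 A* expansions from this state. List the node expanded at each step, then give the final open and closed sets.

step 1: expand (2,3) (f=8, h=7) → closed; open now [(1,3) g=2 f=10, (1,4) g=1 f=10, (2,2) g=2 f=8, (3,3) g=2 f=8, (3,4) g=1 f=8]
step 2: expand (2,2) (f=8, h=6) → closed; open now [(1,3) g=2 f=10, (1,4) g=1 f=10, (2,1) g=3 f=8, (3,2) g=3 f=8, (3,3) g=2 f=8, (3,4) g=1 f=8]
step 3: expand (2,1) (f=8, h=5) → closed; open now [(1,1) g=4 f=10, (1,3) g=2 f=10, (1,4) g=1 f=10, (2,0) g=4 f=8, (3,2) g=3 f=8, (3,3) g=2 f=8, (3,4) g=1 f=8]
step 4: expand (2,0) (f=8, h=4) → closed; open now [(1,0) g=5 f=10, (1,1) g=4 f=10, (1,3) g=2 f=10, (1,4) g=1 f=10, (3,0) g=5 f=8, (3,2) g=3 f=8, (3,3) g=2 f=8, (3,4) g=1 f=8]
step 5: expand (3,0) (f=8, h=3) → closed; open now [(1,0) g=5 f=10, (1,1) g=4 f=10, (1,3) g=2 f=10, (1,4) g=1 f=10, (3,2) g=3 f=8, (3,3) g=2 f=8, (3,4) g=1 f=8, (4,0) g=6 f=8]

order=[(2,3) → (2,2) → (2,1) → (2,0) → (3,0)]; open=[(1,0) g=5 f=10, (1,1) g=4 f=10, (1,3) g=2 f=10, (1,4) g=1 f=10, (3,2) g=3 f=8, (3,3) g=2 f=8, (3,4) g=1 f=8, (4,0) g=6 f=8]; closed=[(2,0), (2,1), (2,2), (2,3), (2,4), (3,0)]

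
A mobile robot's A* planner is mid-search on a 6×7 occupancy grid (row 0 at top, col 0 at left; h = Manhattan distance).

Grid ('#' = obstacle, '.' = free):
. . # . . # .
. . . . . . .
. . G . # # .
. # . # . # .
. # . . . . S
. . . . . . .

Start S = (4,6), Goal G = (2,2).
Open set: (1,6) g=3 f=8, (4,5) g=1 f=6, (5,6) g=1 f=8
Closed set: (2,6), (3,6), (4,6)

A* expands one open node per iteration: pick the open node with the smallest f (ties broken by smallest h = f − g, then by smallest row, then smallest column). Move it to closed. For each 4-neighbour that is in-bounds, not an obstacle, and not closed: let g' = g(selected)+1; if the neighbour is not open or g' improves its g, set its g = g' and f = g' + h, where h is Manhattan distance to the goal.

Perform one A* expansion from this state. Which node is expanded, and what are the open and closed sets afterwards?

step 1: expand (4,5) (f=6, h=5) → closed; open now [(1,6) g=3 f=8, (4,4) g=2 f=6, (5,5) g=2 f=8, (5,6) g=1 f=8]

expanded=(4,5); open=[(1,6) g=3 f=8, (4,4) g=2 f=6, (5,5) g=2 f=8, (5,6) g=1 f=8]; closed=[(2,6), (3,6), (4,5), (4,6)]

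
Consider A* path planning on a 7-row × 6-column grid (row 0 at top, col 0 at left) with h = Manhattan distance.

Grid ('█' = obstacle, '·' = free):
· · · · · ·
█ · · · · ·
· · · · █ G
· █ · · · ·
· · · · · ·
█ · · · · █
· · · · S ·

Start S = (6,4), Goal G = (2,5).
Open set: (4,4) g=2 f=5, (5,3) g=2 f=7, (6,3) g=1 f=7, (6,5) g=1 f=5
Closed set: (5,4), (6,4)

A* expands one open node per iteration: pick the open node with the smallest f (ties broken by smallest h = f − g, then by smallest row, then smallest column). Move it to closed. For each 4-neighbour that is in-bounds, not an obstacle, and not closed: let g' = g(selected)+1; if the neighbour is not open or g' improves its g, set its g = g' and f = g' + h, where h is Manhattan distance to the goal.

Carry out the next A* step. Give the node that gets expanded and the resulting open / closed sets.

step 1: expand (4,4) (f=5, h=3) → closed; open now [(3,4) g=3 f=5, (4,3) g=3 f=7, (4,5) g=3 f=5, (5,3) g=2 f=7, (6,3) g=1 f=7, (6,5) g=1 f=5]

expanded=(4,4); open=[(3,4) g=3 f=5, (4,3) g=3 f=7, (4,5) g=3 f=5, (5,3) g=2 f=7, (6,3) g=1 f=7, (6,5) g=1 f=5]; closed=[(4,4), (5,4), (6,4)]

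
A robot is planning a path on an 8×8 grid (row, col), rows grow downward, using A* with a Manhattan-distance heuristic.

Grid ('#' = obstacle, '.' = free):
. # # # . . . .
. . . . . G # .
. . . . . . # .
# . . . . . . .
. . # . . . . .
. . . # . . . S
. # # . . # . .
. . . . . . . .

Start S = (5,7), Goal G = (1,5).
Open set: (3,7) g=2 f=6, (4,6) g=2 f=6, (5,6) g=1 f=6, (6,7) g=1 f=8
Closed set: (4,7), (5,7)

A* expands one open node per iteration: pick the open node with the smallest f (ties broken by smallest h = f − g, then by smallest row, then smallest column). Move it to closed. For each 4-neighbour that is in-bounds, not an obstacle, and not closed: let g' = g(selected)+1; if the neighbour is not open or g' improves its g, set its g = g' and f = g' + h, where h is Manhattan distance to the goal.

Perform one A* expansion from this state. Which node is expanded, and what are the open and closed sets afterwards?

step 1: expand (3,7) (f=6, h=4) → closed; open now [(2,7) g=3 f=6, (3,6) g=3 f=6, (4,6) g=2 f=6, (5,6) g=1 f=6, (6,7) g=1 f=8]

expanded=(3,7); open=[(2,7) g=3 f=6, (3,6) g=3 f=6, (4,6) g=2 f=6, (5,6) g=1 f=6, (6,7) g=1 f=8]; closed=[(3,7), (4,7), (5,7)]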